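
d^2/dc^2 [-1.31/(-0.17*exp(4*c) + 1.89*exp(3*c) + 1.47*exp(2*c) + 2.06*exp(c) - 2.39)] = ((-3.5632*exp(3*c) + 22.2831*exp(2*c) + 7.7028*exp(c) + 2.6986)*(-0.17*exp(4*c) + 1.89*exp(3*c) + 1.47*exp(2*c) + 2.06*exp(c) - 2.39) - 1.31*(-1.36*exp(3*c) + 11.34*exp(2*c) + 5.88*exp(c) + 4.12)*(-0.68*exp(3*c) + 5.67*exp(2*c) + 2.94*exp(c) + 2.06)*exp(c))*exp(c)/(-0.17*exp(4*c) + 1.89*exp(3*c) + 1.47*exp(2*c) + 2.06*exp(c) - 2.39)^3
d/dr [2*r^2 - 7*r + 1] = 4*r - 7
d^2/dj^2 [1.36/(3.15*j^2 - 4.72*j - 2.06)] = (26.9892*j^2 - 40.44096*j - 1.36*(6.3*j - 4.72)*(12.6*j - 9.44) - 17.65008)/(-3.15*j^2 + 4.72*j + 2.06)^3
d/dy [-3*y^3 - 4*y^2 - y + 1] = -9*y^2 - 8*y - 1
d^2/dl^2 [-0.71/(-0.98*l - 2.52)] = 1.363768/(0.98*l + 2.52)^3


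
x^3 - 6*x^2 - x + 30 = (x - 5)*(x - 3)*(x + 2)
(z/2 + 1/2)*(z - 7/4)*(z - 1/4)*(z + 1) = z^4/2 - 41*z^2/32 - 9*z/16 + 7/32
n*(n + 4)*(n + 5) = n^3 + 9*n^2 + 20*n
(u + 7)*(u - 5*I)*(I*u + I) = I*u^3 + 5*u^2 + 8*I*u^2 + 40*u + 7*I*u + 35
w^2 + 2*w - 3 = (w - 1)*(w + 3)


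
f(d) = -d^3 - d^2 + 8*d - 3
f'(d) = -3*d^2 - 2*d + 8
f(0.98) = 2.94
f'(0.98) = 3.16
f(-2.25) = -14.67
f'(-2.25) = -2.69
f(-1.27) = -12.72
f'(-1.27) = 5.70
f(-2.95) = -9.63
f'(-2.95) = -12.21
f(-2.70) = -12.21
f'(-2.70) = -8.47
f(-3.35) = -3.43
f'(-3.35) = -18.97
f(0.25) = -1.08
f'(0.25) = 7.31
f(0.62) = 1.34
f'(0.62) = 5.61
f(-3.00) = -9.00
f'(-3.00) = -13.00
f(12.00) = -1779.00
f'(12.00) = -448.00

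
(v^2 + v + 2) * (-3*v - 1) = -3*v^3 - 4*v^2 - 7*v - 2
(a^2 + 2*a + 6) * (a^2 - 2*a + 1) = a^4 + 3*a^2 - 10*a + 6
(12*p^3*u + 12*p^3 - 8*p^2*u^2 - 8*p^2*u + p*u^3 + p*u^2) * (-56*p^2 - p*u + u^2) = -672*p^5*u - 672*p^5 + 436*p^4*u^2 + 436*p^4*u - 36*p^3*u^3 - 36*p^3*u^2 - 9*p^2*u^4 - 9*p^2*u^3 + p*u^5 + p*u^4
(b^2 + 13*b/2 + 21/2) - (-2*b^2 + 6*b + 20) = 3*b^2 + b/2 - 19/2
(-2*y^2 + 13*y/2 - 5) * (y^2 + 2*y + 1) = -2*y^4 + 5*y^3/2 + 6*y^2 - 7*y/2 - 5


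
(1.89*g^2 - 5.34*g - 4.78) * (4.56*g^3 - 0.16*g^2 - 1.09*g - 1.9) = 8.6184*g^5 - 24.6528*g^4 - 23.0025*g^3 + 2.9944*g^2 + 15.3562*g + 9.082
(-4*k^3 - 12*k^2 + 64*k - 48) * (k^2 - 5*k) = -4*k^5 + 8*k^4 + 124*k^3 - 368*k^2 + 240*k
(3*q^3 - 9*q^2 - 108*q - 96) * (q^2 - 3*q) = 3*q^5 - 18*q^4 - 81*q^3 + 228*q^2 + 288*q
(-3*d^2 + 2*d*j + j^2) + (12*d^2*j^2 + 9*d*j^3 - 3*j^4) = 12*d^2*j^2 - 3*d^2 + 9*d*j^3 + 2*d*j - 3*j^4 + j^2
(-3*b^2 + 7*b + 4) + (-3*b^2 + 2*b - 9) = -6*b^2 + 9*b - 5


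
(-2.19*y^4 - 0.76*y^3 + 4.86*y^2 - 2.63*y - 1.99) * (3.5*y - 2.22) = -7.665*y^5 + 2.2018*y^4 + 18.6972*y^3 - 19.9942*y^2 - 1.1264*y + 4.4178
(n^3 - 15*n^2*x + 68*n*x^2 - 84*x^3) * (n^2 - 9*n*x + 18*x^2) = n^5 - 24*n^4*x + 221*n^3*x^2 - 966*n^2*x^3 + 1980*n*x^4 - 1512*x^5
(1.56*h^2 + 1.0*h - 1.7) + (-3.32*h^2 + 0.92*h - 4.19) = -1.76*h^2 + 1.92*h - 5.89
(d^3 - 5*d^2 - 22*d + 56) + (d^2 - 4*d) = d^3 - 4*d^2 - 26*d + 56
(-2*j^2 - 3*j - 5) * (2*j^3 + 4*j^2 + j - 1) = -4*j^5 - 14*j^4 - 24*j^3 - 21*j^2 - 2*j + 5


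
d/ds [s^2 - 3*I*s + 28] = 2*s - 3*I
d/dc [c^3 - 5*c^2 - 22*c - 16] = 3*c^2 - 10*c - 22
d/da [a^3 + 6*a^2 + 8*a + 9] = 3*a^2 + 12*a + 8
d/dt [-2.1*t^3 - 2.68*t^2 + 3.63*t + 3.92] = -6.3*t^2 - 5.36*t + 3.63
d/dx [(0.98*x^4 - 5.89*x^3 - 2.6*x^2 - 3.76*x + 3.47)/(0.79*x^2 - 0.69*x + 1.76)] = (1.5484*x^5 - 6.6817*x^4 + 15.0274*x^3 - 26.3348*x^2 - 14.6346*x - 4.2233)/(0.6241*x^4 - 1.0902*x^3 + 3.2569*x^2 - 2.4288*x + 3.0976)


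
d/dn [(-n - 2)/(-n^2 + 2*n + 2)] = (-n^2 - 4*n + 2)/(n^4 - 4*n^3 + 8*n + 4)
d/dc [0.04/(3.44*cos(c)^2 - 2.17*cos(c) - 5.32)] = (0.2752*cos(c) - 0.0868)*sin(c)/(-3.44*cos(c)^2 + 2.17*cos(c) + 5.32)^2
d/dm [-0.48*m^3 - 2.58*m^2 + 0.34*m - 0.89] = -1.44*m^2 - 5.16*m + 0.34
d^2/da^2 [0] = 0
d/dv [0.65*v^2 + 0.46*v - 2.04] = 1.3*v + 0.46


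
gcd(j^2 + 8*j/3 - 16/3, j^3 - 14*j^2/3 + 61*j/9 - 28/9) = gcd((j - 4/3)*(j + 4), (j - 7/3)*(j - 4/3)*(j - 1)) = j - 4/3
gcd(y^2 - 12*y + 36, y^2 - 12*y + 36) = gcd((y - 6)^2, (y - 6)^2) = y^2 - 12*y + 36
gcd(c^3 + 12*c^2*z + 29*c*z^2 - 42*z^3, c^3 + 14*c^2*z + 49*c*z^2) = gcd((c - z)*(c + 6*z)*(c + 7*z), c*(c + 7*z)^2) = c + 7*z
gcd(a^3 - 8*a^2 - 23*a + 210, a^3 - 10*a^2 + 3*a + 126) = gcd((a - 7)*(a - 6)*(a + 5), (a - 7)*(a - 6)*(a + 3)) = a^2 - 13*a + 42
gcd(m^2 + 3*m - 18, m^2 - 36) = m + 6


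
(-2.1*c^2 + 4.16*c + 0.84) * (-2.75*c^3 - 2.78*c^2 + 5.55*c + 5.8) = 5.775*c^5 - 5.602*c^4 - 25.5298*c^3 + 8.5728*c^2 + 28.79*c + 4.872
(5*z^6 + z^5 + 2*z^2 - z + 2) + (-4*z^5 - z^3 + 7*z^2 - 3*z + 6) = 5*z^6 - 3*z^5 - z^3 + 9*z^2 - 4*z + 8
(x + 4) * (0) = 0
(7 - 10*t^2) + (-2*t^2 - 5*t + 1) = -12*t^2 - 5*t + 8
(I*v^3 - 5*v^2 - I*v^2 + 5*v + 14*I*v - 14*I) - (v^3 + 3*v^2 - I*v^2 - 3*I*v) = -v^3 + I*v^3 - 8*v^2 + 5*v + 17*I*v - 14*I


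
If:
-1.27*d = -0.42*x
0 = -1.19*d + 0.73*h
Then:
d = 0.330708661417323*x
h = 0.539100420666595*x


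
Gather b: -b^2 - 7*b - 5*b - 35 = -b^2 - 12*b - 35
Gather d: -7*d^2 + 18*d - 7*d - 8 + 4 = -7*d^2 + 11*d - 4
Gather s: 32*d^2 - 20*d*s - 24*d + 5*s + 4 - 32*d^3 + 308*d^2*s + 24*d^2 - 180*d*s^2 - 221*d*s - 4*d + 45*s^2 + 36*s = -32*d^3 + 56*d^2 - 28*d + s^2*(45 - 180*d) + s*(308*d^2 - 241*d + 41) + 4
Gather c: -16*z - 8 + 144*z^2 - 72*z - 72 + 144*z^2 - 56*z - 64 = 288*z^2 - 144*z - 144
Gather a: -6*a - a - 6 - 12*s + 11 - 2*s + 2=-7*a - 14*s + 7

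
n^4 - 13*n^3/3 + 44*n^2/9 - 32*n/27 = n*(n - 8/3)*(n - 4/3)*(n - 1/3)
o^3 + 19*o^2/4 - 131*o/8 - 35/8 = (o - 5/2)*(o + 1/4)*(o + 7)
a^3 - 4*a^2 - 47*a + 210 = (a - 6)*(a - 5)*(a + 7)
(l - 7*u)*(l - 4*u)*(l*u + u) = l^3*u - 11*l^2*u^2 + l^2*u + 28*l*u^3 - 11*l*u^2 + 28*u^3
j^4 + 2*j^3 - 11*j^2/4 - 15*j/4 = j*(j - 3/2)*(j + 1)*(j + 5/2)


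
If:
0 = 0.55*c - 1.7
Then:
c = 3.09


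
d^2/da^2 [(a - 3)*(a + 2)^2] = 6*a + 2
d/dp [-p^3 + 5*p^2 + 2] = p*(10 - 3*p)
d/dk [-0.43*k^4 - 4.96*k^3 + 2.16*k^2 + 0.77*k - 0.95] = -1.72*k^3 - 14.88*k^2 + 4.32*k + 0.77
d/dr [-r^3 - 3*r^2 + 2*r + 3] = -3*r^2 - 6*r + 2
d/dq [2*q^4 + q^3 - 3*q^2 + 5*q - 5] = 8*q^3 + 3*q^2 - 6*q + 5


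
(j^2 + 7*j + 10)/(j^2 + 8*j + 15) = (j + 2)/(j + 3)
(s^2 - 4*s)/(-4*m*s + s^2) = (4 - s)/(4*m - s)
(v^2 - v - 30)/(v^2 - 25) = (v - 6)/(v - 5)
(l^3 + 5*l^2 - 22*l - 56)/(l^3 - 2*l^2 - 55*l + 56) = (l^2 - 2*l - 8)/(l^2 - 9*l + 8)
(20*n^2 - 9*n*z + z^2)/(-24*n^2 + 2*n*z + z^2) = (-5*n + z)/(6*n + z)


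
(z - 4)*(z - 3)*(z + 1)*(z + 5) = z^4 - z^3 - 25*z^2 + 37*z + 60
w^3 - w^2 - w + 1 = (w - 1)^2*(w + 1)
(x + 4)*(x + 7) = x^2 + 11*x + 28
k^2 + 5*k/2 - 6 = (k - 3/2)*(k + 4)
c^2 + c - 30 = (c - 5)*(c + 6)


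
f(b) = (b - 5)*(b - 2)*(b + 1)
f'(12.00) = 291.00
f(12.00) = 910.00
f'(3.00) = -6.00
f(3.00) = -8.00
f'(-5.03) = 139.26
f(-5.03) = -284.16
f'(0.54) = -2.61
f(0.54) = 10.03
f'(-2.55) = 53.11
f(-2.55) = -53.25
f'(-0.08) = 3.98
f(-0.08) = 9.72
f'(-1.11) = 20.02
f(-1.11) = -2.09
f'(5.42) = 26.09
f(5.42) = 9.22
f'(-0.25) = 6.19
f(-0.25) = 8.86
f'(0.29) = -0.23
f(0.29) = 10.39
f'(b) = (b - 5)*(b - 2) + (b - 5)*(b + 1) + (b - 2)*(b + 1) = 3*b^2 - 12*b + 3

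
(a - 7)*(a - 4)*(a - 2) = a^3 - 13*a^2 + 50*a - 56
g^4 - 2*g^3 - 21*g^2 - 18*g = g*(g - 6)*(g + 1)*(g + 3)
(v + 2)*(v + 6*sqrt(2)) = v^2 + 2*v + 6*sqrt(2)*v + 12*sqrt(2)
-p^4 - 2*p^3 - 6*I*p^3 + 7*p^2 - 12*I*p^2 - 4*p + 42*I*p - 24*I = (p + 4)*(p + 6*I)*(I*p - I)^2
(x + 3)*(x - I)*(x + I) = x^3 + 3*x^2 + x + 3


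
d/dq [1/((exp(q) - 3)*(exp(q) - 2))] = (5 - 2*exp(q))*exp(q)/(exp(4*q) - 10*exp(3*q) + 37*exp(2*q) - 60*exp(q) + 36)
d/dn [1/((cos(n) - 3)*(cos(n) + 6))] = (2*cos(n) + 3)*sin(n)/((cos(n) - 3)^2*(cos(n) + 6)^2)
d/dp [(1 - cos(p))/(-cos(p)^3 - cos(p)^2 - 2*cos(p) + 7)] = (-2*sin(p)^2*cos(p) + 2*sin(p)^2 + 3)*sin(p)/(cos(p)^3 + cos(p)^2 + 2*cos(p) - 7)^2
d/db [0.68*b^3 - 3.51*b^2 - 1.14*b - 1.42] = 2.04*b^2 - 7.02*b - 1.14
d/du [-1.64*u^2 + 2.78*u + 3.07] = 2.78 - 3.28*u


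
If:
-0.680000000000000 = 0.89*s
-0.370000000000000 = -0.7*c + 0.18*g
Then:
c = 0.257142857142857*g + 0.528571428571429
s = -0.76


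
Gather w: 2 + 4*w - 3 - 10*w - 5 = -6*w - 6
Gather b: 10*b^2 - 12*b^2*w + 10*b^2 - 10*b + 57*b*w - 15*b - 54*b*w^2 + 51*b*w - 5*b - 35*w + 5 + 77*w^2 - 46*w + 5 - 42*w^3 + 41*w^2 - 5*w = b^2*(20 - 12*w) + b*(-54*w^2 + 108*w - 30) - 42*w^3 + 118*w^2 - 86*w + 10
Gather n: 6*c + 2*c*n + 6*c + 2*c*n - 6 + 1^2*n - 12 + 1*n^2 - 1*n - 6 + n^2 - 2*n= 12*c + 2*n^2 + n*(4*c - 2) - 24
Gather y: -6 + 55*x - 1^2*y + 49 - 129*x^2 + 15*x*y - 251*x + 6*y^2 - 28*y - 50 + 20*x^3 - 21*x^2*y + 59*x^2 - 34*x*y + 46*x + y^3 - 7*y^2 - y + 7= 20*x^3 - 70*x^2 - 150*x + y^3 - y^2 + y*(-21*x^2 - 19*x - 30)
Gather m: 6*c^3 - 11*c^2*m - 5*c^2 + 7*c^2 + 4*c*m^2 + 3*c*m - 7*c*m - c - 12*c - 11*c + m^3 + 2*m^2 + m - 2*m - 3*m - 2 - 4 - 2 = 6*c^3 + 2*c^2 - 24*c + m^3 + m^2*(4*c + 2) + m*(-11*c^2 - 4*c - 4) - 8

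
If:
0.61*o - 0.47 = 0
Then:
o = 0.77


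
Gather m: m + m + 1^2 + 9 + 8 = 2*m + 18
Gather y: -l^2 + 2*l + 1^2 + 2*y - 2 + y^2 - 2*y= -l^2 + 2*l + y^2 - 1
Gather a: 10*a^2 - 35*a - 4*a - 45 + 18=10*a^2 - 39*a - 27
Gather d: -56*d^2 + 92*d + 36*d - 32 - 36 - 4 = -56*d^2 + 128*d - 72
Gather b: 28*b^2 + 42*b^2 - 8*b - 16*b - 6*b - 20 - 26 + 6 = 70*b^2 - 30*b - 40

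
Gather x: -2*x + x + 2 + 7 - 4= 5 - x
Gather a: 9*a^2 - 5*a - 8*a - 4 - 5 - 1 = 9*a^2 - 13*a - 10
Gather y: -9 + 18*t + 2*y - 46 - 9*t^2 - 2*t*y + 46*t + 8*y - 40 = -9*t^2 + 64*t + y*(10 - 2*t) - 95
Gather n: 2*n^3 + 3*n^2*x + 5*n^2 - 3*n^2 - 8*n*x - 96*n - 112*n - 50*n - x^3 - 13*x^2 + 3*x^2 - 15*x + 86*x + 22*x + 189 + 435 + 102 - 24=2*n^3 + n^2*(3*x + 2) + n*(-8*x - 258) - x^3 - 10*x^2 + 93*x + 702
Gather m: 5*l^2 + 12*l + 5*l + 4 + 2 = 5*l^2 + 17*l + 6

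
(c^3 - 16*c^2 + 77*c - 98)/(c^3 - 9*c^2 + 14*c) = (c - 7)/c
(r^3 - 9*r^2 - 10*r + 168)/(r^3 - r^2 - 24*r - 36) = (r^2 - 3*r - 28)/(r^2 + 5*r + 6)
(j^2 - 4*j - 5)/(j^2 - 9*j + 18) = (j^2 - 4*j - 5)/(j^2 - 9*j + 18)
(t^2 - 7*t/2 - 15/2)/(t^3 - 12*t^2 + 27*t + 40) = (t + 3/2)/(t^2 - 7*t - 8)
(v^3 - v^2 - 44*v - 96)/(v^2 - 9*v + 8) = (v^2 + 7*v + 12)/(v - 1)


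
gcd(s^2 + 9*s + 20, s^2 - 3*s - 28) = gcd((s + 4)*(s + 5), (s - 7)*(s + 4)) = s + 4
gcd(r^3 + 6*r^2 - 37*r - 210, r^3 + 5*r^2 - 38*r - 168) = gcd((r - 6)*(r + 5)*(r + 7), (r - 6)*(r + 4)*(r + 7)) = r^2 + r - 42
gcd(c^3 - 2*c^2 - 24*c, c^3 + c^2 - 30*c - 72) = c^2 - 2*c - 24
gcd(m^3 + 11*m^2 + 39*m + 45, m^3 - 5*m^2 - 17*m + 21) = m + 3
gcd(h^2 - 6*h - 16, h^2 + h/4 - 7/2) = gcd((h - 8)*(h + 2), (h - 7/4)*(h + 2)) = h + 2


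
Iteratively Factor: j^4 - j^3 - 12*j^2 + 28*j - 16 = (j - 2)*(j^3 + j^2 - 10*j + 8) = (j - 2)*(j - 1)*(j^2 + 2*j - 8) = (j - 2)^2*(j - 1)*(j + 4)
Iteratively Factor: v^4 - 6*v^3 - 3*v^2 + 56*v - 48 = (v - 4)*(v^3 - 2*v^2 - 11*v + 12) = (v - 4)*(v + 3)*(v^2 - 5*v + 4) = (v - 4)^2*(v + 3)*(v - 1)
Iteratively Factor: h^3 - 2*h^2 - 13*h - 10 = (h + 2)*(h^2 - 4*h - 5) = (h + 1)*(h + 2)*(h - 5)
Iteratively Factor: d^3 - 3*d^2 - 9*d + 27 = (d + 3)*(d^2 - 6*d + 9) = (d - 3)*(d + 3)*(d - 3)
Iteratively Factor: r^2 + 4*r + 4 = (r + 2)*(r + 2)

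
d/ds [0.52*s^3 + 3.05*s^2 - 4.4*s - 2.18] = 1.56*s^2 + 6.1*s - 4.4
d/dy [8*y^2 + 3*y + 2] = 16*y + 3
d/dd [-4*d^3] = -12*d^2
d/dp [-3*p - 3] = -3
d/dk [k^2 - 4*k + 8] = 2*k - 4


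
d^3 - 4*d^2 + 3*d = d*(d - 3)*(d - 1)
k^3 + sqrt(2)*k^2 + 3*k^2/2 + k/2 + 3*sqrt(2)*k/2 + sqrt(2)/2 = (k + 1/2)*(k + 1)*(k + sqrt(2))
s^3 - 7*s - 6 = (s - 3)*(s + 1)*(s + 2)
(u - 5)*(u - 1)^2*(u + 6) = u^4 - u^3 - 31*u^2 + 61*u - 30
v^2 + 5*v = v*(v + 5)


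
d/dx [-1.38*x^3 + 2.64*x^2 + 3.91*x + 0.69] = -4.14*x^2 + 5.28*x + 3.91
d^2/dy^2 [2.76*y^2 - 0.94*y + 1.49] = 5.52000000000000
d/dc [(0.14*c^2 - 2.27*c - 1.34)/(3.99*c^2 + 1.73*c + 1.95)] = (9.2995*c^2 + 11.2392*c - 2.1083)/(15.9201*c^4 + 13.8054*c^3 + 18.5539*c^2 + 6.747*c + 3.8025)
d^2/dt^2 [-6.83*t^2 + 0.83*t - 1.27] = -13.6600000000000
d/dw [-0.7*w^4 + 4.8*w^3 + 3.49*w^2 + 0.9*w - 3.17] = -2.8*w^3 + 14.4*w^2 + 6.98*w + 0.9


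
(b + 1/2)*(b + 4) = b^2 + 9*b/2 + 2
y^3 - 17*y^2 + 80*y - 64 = (y - 8)^2*(y - 1)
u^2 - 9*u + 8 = (u - 8)*(u - 1)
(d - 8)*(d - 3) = d^2 - 11*d + 24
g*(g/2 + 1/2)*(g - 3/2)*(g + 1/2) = g^4/2 - 7*g^2/8 - 3*g/8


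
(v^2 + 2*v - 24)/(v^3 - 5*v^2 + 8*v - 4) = (v^2 + 2*v - 24)/(v^3 - 5*v^2 + 8*v - 4)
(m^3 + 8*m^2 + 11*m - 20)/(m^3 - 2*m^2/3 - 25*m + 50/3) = 3*(m^2 + 3*m - 4)/(3*m^2 - 17*m + 10)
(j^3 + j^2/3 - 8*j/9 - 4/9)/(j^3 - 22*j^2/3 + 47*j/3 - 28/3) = (9*j^2 + 12*j + 4)/(3*(3*j^2 - 19*j + 28))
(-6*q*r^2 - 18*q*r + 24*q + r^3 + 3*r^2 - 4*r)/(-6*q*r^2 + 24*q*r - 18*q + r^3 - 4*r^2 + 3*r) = (r + 4)/(r - 3)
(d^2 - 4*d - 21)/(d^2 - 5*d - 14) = (d + 3)/(d + 2)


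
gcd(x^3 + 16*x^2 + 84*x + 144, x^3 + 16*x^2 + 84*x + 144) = x^3 + 16*x^2 + 84*x + 144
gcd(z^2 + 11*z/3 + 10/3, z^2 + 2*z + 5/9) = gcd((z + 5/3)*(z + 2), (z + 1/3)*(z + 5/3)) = z + 5/3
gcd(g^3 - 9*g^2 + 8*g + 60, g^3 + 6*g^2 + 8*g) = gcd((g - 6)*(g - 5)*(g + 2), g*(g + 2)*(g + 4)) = g + 2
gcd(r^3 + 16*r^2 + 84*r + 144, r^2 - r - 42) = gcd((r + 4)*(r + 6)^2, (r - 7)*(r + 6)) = r + 6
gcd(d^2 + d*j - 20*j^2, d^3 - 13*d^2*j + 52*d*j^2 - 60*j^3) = 1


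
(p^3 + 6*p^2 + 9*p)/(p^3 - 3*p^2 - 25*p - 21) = p*(p + 3)/(p^2 - 6*p - 7)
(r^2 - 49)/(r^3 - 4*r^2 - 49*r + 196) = 1/(r - 4)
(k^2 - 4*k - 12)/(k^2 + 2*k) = (k - 6)/k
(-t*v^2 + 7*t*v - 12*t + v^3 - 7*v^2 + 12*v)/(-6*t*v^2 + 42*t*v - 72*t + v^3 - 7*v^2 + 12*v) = (t - v)/(6*t - v)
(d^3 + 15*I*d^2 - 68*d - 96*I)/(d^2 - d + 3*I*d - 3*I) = (d^2 + 12*I*d - 32)/(d - 1)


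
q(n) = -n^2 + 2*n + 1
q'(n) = 2 - 2*n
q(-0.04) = 0.92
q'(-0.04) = 2.08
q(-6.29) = -51.14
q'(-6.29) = 14.58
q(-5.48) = -39.99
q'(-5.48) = 12.96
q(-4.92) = -33.05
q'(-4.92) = 11.84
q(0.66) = 1.88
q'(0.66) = 0.68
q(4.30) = -8.89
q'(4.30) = -6.60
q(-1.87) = -6.24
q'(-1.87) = 5.74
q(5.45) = -17.80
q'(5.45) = -8.90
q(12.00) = -119.00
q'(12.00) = -22.00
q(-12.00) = -167.00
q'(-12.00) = 26.00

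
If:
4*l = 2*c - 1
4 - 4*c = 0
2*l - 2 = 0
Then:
No Solution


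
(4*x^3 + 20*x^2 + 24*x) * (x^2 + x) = 4*x^5 + 24*x^4 + 44*x^3 + 24*x^2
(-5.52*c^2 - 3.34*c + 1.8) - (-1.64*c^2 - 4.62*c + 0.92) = -3.88*c^2 + 1.28*c + 0.88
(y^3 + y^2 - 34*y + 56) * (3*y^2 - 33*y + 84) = 3*y^5 - 30*y^4 - 51*y^3 + 1374*y^2 - 4704*y + 4704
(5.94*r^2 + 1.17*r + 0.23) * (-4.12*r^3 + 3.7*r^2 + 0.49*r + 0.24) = -24.4728*r^5 + 17.1576*r^4 + 6.292*r^3 + 2.8499*r^2 + 0.3935*r + 0.0552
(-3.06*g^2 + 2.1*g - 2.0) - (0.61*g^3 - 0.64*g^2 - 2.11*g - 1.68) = -0.61*g^3 - 2.42*g^2 + 4.21*g - 0.32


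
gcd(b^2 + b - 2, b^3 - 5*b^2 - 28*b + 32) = b - 1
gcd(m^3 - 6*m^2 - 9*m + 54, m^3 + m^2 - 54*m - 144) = m + 3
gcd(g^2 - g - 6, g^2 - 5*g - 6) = 1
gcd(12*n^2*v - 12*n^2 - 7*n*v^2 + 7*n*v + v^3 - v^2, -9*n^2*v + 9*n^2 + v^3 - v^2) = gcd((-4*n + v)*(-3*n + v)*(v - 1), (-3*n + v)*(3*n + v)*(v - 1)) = -3*n*v + 3*n + v^2 - v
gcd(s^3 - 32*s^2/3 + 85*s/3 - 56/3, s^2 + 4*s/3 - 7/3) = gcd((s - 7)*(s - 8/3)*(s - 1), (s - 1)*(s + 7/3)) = s - 1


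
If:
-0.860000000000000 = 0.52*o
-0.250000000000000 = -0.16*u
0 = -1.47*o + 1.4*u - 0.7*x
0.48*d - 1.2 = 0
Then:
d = 2.50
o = -1.65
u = 1.56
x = 6.60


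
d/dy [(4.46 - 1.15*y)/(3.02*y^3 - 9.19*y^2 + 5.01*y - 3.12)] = (6.946*y^3 - 50.9761*y^2 + 81.9748*y - 18.7566)/(9.1204*y^6 - 55.5076*y^5 + 114.7165*y^4 - 110.9286*y^3 + 82.4457*y^2 - 31.2624*y + 9.7344)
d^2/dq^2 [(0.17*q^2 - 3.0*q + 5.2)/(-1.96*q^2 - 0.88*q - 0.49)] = (23.636032*q^3 - 118.878312*q^2 - 71.10096*q - 0.734434000000001)/(7.529536*q^6 + 10.141824*q^5 + 10.200624*q^4 + 5.752384*q^3 + 2.550156*q^2 + 0.633864*q + 0.117649)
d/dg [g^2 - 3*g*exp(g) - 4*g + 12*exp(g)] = -3*g*exp(g) + 2*g + 9*exp(g) - 4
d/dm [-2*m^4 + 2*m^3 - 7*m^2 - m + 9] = -8*m^3 + 6*m^2 - 14*m - 1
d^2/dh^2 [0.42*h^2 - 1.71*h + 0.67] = 0.840000000000000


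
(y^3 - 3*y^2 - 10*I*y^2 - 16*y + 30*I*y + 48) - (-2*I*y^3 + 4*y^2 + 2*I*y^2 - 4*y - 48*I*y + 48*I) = y^3 + 2*I*y^3 - 7*y^2 - 12*I*y^2 - 12*y + 78*I*y + 48 - 48*I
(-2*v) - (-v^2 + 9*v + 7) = v^2 - 11*v - 7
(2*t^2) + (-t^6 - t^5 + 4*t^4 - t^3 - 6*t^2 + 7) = -t^6 - t^5 + 4*t^4 - t^3 - 4*t^2 + 7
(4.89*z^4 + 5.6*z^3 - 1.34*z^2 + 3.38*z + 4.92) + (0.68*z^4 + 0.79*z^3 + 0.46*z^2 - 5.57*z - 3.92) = 5.57*z^4 + 6.39*z^3 - 0.88*z^2 - 2.19*z + 1.0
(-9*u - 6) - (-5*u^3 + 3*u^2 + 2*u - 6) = 5*u^3 - 3*u^2 - 11*u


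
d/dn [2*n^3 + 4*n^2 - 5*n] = 6*n^2 + 8*n - 5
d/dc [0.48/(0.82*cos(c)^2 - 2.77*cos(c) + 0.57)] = (0.7872*cos(c) - 1.3296)*sin(c)/(0.82*cos(c)^2 - 2.77*cos(c) + 0.57)^2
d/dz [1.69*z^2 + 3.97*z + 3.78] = 3.38*z + 3.97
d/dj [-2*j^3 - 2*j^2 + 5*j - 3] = -6*j^2 - 4*j + 5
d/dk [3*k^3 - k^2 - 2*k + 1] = 9*k^2 - 2*k - 2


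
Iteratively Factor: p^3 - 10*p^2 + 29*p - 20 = (p - 5)*(p^2 - 5*p + 4) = (p - 5)*(p - 4)*(p - 1)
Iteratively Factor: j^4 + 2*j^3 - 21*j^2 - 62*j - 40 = (j + 4)*(j^3 - 2*j^2 - 13*j - 10) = (j - 5)*(j + 4)*(j^2 + 3*j + 2) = (j - 5)*(j + 1)*(j + 4)*(j + 2)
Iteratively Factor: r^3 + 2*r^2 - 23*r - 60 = (r - 5)*(r^2 + 7*r + 12) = (r - 5)*(r + 4)*(r + 3)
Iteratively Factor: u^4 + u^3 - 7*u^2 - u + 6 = (u - 2)*(u^3 + 3*u^2 - u - 3) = (u - 2)*(u + 1)*(u^2 + 2*u - 3) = (u - 2)*(u + 1)*(u + 3)*(u - 1)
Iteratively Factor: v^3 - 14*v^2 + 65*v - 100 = (v - 4)*(v^2 - 10*v + 25) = (v - 5)*(v - 4)*(v - 5)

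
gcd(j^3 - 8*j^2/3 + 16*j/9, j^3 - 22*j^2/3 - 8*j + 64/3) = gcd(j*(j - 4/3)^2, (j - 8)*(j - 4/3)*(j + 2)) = j - 4/3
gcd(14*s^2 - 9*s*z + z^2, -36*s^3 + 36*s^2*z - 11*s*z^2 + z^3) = -2*s + z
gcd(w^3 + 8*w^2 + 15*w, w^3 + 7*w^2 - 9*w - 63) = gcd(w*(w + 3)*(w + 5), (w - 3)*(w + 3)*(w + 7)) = w + 3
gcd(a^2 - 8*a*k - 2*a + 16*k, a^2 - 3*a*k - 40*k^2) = a - 8*k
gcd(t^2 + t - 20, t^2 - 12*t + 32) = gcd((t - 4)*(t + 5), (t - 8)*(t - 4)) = t - 4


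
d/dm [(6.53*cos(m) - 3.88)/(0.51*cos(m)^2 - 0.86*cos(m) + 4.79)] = (3.3303*cos(m)^2 - 3.9576*cos(m) - 27.9419)*sin(m)/(0.2601*cos(m)^4 - 0.8772*cos(m)^3 + 5.6254*cos(m)^2 - 8.2388*cos(m) + 22.9441)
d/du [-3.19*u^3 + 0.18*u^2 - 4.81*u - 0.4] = -9.57*u^2 + 0.36*u - 4.81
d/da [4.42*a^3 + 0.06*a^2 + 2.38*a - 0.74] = 13.26*a^2 + 0.12*a + 2.38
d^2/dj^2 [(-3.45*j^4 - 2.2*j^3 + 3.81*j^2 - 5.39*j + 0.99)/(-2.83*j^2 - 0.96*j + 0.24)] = (55.2614100000001*j^6 + 56.2377600000001*j^5 + 5.01768000000001*j^4 + 101.363398*j^3 - 63.756018*j^2 + 6.587856*j - 1.124784)/(22.665187*j^6 + 23.065632*j^5 + 2.057976*j^4 - 3.027456*j^3 - 0.174528*j^2 + 0.165888*j - 0.013824)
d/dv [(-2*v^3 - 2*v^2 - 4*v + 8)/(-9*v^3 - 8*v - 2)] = 2*(-9*v^4 - 20*v^3 + 122*v^2 + 4*v + 36)/(81*v^6 + 144*v^4 + 36*v^3 + 64*v^2 + 32*v + 4)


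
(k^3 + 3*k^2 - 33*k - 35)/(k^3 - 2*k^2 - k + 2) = (k^2 + 2*k - 35)/(k^2 - 3*k + 2)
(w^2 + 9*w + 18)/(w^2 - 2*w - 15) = (w + 6)/(w - 5)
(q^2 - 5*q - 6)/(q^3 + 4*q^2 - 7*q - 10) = (q - 6)/(q^2 + 3*q - 10)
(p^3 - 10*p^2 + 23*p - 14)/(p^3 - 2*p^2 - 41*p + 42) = (p - 2)/(p + 6)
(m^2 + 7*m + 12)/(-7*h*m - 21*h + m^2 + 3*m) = (-m - 4)/(7*h - m)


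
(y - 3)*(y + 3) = y^2 - 9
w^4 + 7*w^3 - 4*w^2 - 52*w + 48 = (w - 2)*(w - 1)*(w + 4)*(w + 6)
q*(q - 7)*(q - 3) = q^3 - 10*q^2 + 21*q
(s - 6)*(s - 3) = s^2 - 9*s + 18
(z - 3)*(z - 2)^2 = z^3 - 7*z^2 + 16*z - 12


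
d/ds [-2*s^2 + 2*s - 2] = 2 - 4*s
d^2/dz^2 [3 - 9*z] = 0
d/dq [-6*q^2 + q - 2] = 1 - 12*q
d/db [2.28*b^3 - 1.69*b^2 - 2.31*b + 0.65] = 6.84*b^2 - 3.38*b - 2.31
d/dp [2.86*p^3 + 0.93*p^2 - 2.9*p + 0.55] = 8.58*p^2 + 1.86*p - 2.9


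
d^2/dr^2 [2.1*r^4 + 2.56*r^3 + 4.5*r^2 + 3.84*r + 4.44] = 25.2*r^2 + 15.36*r + 9.0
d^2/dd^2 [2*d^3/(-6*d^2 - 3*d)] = -4/(24*d^3 + 36*d^2 + 18*d + 3)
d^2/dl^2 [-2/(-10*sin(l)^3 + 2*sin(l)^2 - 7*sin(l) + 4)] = 2*(-900*sin(l)^6 + 220*sin(l)^5 + 1044*sin(l)^4 - 638*sin(l)^3 + 427*sin(l)^2 + 128*sin(l) + 82)/(10*sin(l)^3 - 2*sin(l)^2 + 7*sin(l) - 4)^3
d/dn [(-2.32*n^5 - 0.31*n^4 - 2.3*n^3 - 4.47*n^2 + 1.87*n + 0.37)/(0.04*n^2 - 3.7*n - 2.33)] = (-0.2784*n^6 + 34.3112*n^5 + 30.377*n^4 + 19.9092*n^3 + 32.5412*n^2 + 20.8006*n - 2.9881)/(0.0016*n^4 - 0.296*n^3 + 13.5036*n^2 + 17.242*n + 5.4289)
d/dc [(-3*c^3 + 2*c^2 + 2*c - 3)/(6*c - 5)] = (-36*c^3 + 57*c^2 - 20*c + 8)/(36*c^2 - 60*c + 25)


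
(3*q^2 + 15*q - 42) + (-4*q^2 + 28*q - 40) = -q^2 + 43*q - 82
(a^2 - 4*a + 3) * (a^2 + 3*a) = a^4 - a^3 - 9*a^2 + 9*a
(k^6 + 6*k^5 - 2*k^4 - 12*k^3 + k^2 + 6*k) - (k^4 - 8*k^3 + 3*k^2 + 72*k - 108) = k^6 + 6*k^5 - 3*k^4 - 4*k^3 - 2*k^2 - 66*k + 108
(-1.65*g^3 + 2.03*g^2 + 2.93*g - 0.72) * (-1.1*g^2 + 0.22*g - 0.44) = 1.815*g^5 - 2.596*g^4 - 2.0504*g^3 + 0.5434*g^2 - 1.4476*g + 0.3168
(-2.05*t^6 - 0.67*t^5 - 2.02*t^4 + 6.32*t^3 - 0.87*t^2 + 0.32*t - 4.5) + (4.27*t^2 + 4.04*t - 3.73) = -2.05*t^6 - 0.67*t^5 - 2.02*t^4 + 6.32*t^3 + 3.4*t^2 + 4.36*t - 8.23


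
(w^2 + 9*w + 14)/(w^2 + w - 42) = (w + 2)/(w - 6)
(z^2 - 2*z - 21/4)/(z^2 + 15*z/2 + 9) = (z - 7/2)/(z + 6)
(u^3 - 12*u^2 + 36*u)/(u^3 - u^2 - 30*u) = (u - 6)/(u + 5)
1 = 1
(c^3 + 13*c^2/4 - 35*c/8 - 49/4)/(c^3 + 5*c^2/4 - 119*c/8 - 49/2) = (c - 2)/(c - 4)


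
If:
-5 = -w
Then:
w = 5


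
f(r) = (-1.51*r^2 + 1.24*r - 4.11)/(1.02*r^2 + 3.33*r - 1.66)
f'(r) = (1.24 - 3.02*r)/(1.02*r^2 + 3.33*r - 1.66) + (-2.04*r - 3.33)*(-1.51*r^2 + 1.24*r - 4.11)/(1.02*r^2 + 3.33*r - 1.66)^2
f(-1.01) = 1.73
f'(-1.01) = -0.52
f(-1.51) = 2.16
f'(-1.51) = -1.21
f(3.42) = -0.81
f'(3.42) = -0.03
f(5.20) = -0.89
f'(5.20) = -0.05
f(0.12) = 3.20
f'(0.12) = 8.47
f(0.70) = -3.40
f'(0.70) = 13.07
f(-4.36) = -11.90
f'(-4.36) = -16.14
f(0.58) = -6.34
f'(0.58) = 45.76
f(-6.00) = -4.37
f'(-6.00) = -1.30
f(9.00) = -1.04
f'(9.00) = -0.03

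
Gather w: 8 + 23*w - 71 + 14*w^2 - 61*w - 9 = 14*w^2 - 38*w - 72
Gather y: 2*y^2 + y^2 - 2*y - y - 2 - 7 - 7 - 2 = 3*y^2 - 3*y - 18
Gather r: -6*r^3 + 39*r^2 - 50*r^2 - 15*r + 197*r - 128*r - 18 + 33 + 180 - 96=-6*r^3 - 11*r^2 + 54*r + 99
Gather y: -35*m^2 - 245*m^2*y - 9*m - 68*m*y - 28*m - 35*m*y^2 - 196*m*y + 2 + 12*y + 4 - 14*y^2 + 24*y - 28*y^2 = -35*m^2 - 37*m + y^2*(-35*m - 42) + y*(-245*m^2 - 264*m + 36) + 6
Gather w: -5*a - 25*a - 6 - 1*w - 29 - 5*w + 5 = -30*a - 6*w - 30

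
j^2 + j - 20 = (j - 4)*(j + 5)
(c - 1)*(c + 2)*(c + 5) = c^3 + 6*c^2 + 3*c - 10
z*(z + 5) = z^2 + 5*z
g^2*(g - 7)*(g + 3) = g^4 - 4*g^3 - 21*g^2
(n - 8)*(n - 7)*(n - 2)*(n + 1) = n^4 - 16*n^3 + 69*n^2 - 26*n - 112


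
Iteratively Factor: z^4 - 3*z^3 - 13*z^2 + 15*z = (z + 3)*(z^3 - 6*z^2 + 5*z) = z*(z + 3)*(z^2 - 6*z + 5) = z*(z - 5)*(z + 3)*(z - 1)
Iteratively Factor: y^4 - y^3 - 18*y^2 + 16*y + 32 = (y + 4)*(y^3 - 5*y^2 + 2*y + 8) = (y - 4)*(y + 4)*(y^2 - y - 2) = (y - 4)*(y + 1)*(y + 4)*(y - 2)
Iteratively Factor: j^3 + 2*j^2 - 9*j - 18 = (j - 3)*(j^2 + 5*j + 6) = (j - 3)*(j + 2)*(j + 3)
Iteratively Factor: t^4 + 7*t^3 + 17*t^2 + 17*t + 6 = (t + 2)*(t^3 + 5*t^2 + 7*t + 3) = (t + 1)*(t + 2)*(t^2 + 4*t + 3) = (t + 1)^2*(t + 2)*(t + 3)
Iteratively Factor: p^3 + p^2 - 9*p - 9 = (p + 3)*(p^2 - 2*p - 3) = (p - 3)*(p + 3)*(p + 1)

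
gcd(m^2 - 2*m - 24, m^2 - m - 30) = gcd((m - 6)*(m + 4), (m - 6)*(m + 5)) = m - 6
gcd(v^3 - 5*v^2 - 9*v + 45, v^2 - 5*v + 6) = v - 3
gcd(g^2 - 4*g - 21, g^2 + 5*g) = 1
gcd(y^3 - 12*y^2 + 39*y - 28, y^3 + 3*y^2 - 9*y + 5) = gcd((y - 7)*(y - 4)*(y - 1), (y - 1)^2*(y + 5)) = y - 1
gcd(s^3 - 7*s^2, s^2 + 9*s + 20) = 1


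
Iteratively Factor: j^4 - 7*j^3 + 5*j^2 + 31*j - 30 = (j - 1)*(j^3 - 6*j^2 - j + 30) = (j - 3)*(j - 1)*(j^2 - 3*j - 10) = (j - 5)*(j - 3)*(j - 1)*(j + 2)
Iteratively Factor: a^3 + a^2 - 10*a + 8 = (a - 1)*(a^2 + 2*a - 8) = (a - 2)*(a - 1)*(a + 4)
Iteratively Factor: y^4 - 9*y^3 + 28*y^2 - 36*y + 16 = (y - 2)*(y^3 - 7*y^2 + 14*y - 8) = (y - 2)*(y - 1)*(y^2 - 6*y + 8) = (y - 4)*(y - 2)*(y - 1)*(y - 2)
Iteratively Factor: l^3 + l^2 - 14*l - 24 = (l + 2)*(l^2 - l - 12) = (l + 2)*(l + 3)*(l - 4)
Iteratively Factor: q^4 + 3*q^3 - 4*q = (q - 1)*(q^3 + 4*q^2 + 4*q) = (q - 1)*(q + 2)*(q^2 + 2*q) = (q - 1)*(q + 2)^2*(q)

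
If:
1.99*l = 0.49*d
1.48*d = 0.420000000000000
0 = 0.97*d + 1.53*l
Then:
No Solution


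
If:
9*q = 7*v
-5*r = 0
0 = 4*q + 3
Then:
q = -3/4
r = 0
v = -27/28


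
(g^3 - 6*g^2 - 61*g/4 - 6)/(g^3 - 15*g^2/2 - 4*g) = (g + 3/2)/g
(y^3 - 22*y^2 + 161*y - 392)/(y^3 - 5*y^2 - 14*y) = (y^2 - 15*y + 56)/(y*(y + 2))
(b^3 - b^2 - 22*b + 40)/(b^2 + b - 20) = b - 2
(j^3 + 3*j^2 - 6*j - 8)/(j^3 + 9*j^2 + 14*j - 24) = (j^2 - j - 2)/(j^2 + 5*j - 6)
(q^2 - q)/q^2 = (q - 1)/q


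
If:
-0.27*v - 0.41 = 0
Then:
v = -1.52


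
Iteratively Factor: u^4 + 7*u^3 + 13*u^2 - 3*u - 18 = (u + 3)*(u^3 + 4*u^2 + u - 6) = (u - 1)*(u + 3)*(u^2 + 5*u + 6) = (u - 1)*(u + 3)^2*(u + 2)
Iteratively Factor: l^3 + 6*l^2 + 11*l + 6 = (l + 2)*(l^2 + 4*l + 3) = (l + 1)*(l + 2)*(l + 3)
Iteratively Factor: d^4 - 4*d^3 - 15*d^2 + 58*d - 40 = (d - 1)*(d^3 - 3*d^2 - 18*d + 40) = (d - 1)*(d + 4)*(d^2 - 7*d + 10) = (d - 5)*(d - 1)*(d + 4)*(d - 2)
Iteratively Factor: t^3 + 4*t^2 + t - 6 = (t + 3)*(t^2 + t - 2) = (t + 2)*(t + 3)*(t - 1)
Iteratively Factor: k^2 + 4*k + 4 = (k + 2)*(k + 2)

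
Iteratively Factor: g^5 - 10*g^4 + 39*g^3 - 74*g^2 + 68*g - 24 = (g - 2)*(g^4 - 8*g^3 + 23*g^2 - 28*g + 12) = (g - 3)*(g - 2)*(g^3 - 5*g^2 + 8*g - 4) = (g - 3)*(g - 2)^2*(g^2 - 3*g + 2) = (g - 3)*(g - 2)^2*(g - 1)*(g - 2)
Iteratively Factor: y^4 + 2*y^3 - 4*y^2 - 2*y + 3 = (y - 1)*(y^3 + 3*y^2 - y - 3) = (y - 1)*(y + 3)*(y^2 - 1) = (y - 1)*(y + 1)*(y + 3)*(y - 1)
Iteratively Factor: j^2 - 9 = (j + 3)*(j - 3)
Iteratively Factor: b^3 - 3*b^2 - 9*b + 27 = (b - 3)*(b^2 - 9) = (b - 3)^2*(b + 3)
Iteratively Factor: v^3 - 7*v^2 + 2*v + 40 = (v - 5)*(v^2 - 2*v - 8) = (v - 5)*(v - 4)*(v + 2)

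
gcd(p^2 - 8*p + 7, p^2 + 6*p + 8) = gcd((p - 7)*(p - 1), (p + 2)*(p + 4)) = 1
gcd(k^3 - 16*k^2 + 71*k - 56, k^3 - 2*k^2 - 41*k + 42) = k^2 - 8*k + 7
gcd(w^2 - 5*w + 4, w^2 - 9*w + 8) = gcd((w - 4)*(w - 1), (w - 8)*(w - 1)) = w - 1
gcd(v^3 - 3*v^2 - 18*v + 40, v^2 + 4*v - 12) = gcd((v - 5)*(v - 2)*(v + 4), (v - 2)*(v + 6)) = v - 2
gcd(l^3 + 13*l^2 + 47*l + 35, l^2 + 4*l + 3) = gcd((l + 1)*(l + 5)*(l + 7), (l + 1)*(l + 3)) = l + 1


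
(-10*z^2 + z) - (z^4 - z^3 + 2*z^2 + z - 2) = -z^4 + z^3 - 12*z^2 + 2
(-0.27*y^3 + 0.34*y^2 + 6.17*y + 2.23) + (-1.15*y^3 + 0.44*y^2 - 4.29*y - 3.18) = -1.42*y^3 + 0.78*y^2 + 1.88*y - 0.95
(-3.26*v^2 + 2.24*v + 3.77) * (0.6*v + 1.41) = -1.956*v^3 - 3.2526*v^2 + 5.4204*v + 5.3157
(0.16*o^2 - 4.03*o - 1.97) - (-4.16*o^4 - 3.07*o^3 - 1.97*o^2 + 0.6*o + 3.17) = 4.16*o^4 + 3.07*o^3 + 2.13*o^2 - 4.63*o - 5.14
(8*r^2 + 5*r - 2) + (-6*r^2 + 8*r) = 2*r^2 + 13*r - 2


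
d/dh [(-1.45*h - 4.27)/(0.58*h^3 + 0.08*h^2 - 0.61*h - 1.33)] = (1.682*h^3 + 7.5458*h^2 + 0.6832*h - 0.6762)/(0.3364*h^6 + 0.0928*h^5 - 0.7012*h^4 - 1.6404*h^3 + 0.1593*h^2 + 1.6226*h + 1.7689)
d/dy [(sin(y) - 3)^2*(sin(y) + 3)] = 3*(sin(y) - 3)*(sin(y) + 1)*cos(y)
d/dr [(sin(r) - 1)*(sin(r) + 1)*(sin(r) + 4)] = (3*sin(r)^2 + 8*sin(r) - 1)*cos(r)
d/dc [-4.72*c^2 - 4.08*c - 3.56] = -9.44*c - 4.08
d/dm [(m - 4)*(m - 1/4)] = 2*m - 17/4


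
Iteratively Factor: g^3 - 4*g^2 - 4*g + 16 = (g + 2)*(g^2 - 6*g + 8) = (g - 4)*(g + 2)*(g - 2)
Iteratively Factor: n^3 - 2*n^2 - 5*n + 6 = (n - 1)*(n^2 - n - 6) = (n - 3)*(n - 1)*(n + 2)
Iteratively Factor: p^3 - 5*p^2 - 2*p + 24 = (p - 3)*(p^2 - 2*p - 8) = (p - 4)*(p - 3)*(p + 2)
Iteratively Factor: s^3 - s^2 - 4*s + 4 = (s + 2)*(s^2 - 3*s + 2) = (s - 2)*(s + 2)*(s - 1)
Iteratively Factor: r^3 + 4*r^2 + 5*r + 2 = (r + 2)*(r^2 + 2*r + 1) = (r + 1)*(r + 2)*(r + 1)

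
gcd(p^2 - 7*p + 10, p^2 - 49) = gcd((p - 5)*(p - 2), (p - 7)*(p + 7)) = 1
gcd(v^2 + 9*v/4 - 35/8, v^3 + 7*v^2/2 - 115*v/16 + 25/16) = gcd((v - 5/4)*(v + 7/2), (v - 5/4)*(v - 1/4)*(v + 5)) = v - 5/4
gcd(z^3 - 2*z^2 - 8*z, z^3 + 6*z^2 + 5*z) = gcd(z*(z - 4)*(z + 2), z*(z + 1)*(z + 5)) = z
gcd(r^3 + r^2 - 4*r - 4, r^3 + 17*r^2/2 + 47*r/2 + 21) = r + 2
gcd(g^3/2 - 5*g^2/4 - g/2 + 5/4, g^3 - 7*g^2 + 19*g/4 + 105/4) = 1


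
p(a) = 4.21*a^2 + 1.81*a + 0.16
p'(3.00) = 27.07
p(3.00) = 43.48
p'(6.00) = 52.33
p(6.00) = 162.58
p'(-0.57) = -2.99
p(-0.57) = 0.50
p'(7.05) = 61.17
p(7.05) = 222.17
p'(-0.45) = -1.98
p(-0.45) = 0.20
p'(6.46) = 56.20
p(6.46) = 187.54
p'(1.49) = 14.36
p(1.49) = 12.20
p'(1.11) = 11.16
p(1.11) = 7.36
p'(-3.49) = -27.58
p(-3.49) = 45.12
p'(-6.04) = -49.05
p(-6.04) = 142.82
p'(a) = 8.42*a + 1.81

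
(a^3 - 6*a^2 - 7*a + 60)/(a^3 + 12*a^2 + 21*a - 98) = (a^3 - 6*a^2 - 7*a + 60)/(a^3 + 12*a^2 + 21*a - 98)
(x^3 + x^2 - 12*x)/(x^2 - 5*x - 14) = x*(-x^2 - x + 12)/(-x^2 + 5*x + 14)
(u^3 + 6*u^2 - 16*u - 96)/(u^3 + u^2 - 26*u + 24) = (u + 4)/(u - 1)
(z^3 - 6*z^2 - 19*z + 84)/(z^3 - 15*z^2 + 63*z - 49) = (z^2 + z - 12)/(z^2 - 8*z + 7)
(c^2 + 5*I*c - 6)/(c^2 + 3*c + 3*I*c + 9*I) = (c + 2*I)/(c + 3)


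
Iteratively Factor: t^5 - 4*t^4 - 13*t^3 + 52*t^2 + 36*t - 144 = (t + 2)*(t^4 - 6*t^3 - t^2 + 54*t - 72) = (t - 4)*(t + 2)*(t^3 - 2*t^2 - 9*t + 18) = (t - 4)*(t - 3)*(t + 2)*(t^2 + t - 6) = (t - 4)*(t - 3)*(t - 2)*(t + 2)*(t + 3)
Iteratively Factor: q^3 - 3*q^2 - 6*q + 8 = (q + 2)*(q^2 - 5*q + 4) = (q - 1)*(q + 2)*(q - 4)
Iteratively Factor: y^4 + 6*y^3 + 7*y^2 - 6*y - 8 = (y + 2)*(y^3 + 4*y^2 - y - 4) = (y + 2)*(y + 4)*(y^2 - 1) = (y - 1)*(y + 2)*(y + 4)*(y + 1)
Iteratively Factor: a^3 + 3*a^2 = (a)*(a^2 + 3*a) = a^2*(a + 3)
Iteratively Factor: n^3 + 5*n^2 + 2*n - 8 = (n + 2)*(n^2 + 3*n - 4) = (n - 1)*(n + 2)*(n + 4)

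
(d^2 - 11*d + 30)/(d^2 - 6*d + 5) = (d - 6)/(d - 1)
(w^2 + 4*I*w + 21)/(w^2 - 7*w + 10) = (w^2 + 4*I*w + 21)/(w^2 - 7*w + 10)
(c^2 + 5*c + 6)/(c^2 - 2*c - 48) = (c^2 + 5*c + 6)/(c^2 - 2*c - 48)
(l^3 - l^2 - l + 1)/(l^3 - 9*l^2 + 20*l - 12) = (l^2 - 1)/(l^2 - 8*l + 12)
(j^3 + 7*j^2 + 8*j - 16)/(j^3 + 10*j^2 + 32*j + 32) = (j - 1)/(j + 2)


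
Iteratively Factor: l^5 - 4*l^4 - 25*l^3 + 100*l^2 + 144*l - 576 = (l - 4)*(l^4 - 25*l^2 + 144) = (l - 4)*(l - 3)*(l^3 + 3*l^2 - 16*l - 48) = (l - 4)^2*(l - 3)*(l^2 + 7*l + 12) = (l - 4)^2*(l - 3)*(l + 4)*(l + 3)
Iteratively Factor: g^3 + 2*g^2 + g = (g + 1)*(g^2 + g) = g*(g + 1)*(g + 1)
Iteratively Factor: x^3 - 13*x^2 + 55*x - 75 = (x - 5)*(x^2 - 8*x + 15) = (x - 5)^2*(x - 3)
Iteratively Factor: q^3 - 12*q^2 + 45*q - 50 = (q - 5)*(q^2 - 7*q + 10) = (q - 5)^2*(q - 2)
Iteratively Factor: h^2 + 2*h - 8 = (h + 4)*(h - 2)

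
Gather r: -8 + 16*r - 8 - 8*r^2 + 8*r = -8*r^2 + 24*r - 16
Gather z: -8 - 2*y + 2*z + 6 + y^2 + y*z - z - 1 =y^2 - 2*y + z*(y + 1) - 3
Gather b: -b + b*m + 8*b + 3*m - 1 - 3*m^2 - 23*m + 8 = b*(m + 7) - 3*m^2 - 20*m + 7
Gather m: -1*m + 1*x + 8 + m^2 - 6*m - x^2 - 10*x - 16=m^2 - 7*m - x^2 - 9*x - 8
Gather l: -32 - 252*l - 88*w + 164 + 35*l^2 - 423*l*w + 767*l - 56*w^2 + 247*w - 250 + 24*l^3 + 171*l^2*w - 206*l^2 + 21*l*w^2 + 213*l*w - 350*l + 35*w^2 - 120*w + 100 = 24*l^3 + l^2*(171*w - 171) + l*(21*w^2 - 210*w + 165) - 21*w^2 + 39*w - 18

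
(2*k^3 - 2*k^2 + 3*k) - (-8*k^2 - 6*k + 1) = 2*k^3 + 6*k^2 + 9*k - 1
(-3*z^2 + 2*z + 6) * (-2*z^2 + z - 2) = 6*z^4 - 7*z^3 - 4*z^2 + 2*z - 12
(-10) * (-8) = 80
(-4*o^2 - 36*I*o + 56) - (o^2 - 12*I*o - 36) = -5*o^2 - 24*I*o + 92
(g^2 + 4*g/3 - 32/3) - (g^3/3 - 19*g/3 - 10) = -g^3/3 + g^2 + 23*g/3 - 2/3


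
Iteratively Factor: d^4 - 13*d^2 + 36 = (d + 2)*(d^3 - 2*d^2 - 9*d + 18) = (d - 2)*(d + 2)*(d^2 - 9) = (d - 3)*(d - 2)*(d + 2)*(d + 3)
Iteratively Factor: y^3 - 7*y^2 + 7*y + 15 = (y + 1)*(y^2 - 8*y + 15) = (y - 5)*(y + 1)*(y - 3)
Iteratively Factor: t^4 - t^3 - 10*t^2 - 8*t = (t - 4)*(t^3 + 3*t^2 + 2*t) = t*(t - 4)*(t^2 + 3*t + 2) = t*(t - 4)*(t + 2)*(t + 1)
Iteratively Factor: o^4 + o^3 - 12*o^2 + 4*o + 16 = (o + 4)*(o^3 - 3*o^2 + 4) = (o + 1)*(o + 4)*(o^2 - 4*o + 4) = (o - 2)*(o + 1)*(o + 4)*(o - 2)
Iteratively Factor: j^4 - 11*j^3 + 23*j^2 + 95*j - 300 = (j - 5)*(j^3 - 6*j^2 - 7*j + 60) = (j - 5)*(j + 3)*(j^2 - 9*j + 20) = (j - 5)^2*(j + 3)*(j - 4)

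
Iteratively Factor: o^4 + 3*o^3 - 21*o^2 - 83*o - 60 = (o + 1)*(o^3 + 2*o^2 - 23*o - 60) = (o + 1)*(o + 4)*(o^2 - 2*o - 15) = (o + 1)*(o + 3)*(o + 4)*(o - 5)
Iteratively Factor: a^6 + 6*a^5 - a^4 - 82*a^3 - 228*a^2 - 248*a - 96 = (a + 1)*(a^5 + 5*a^4 - 6*a^3 - 76*a^2 - 152*a - 96) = (a + 1)*(a + 2)*(a^4 + 3*a^3 - 12*a^2 - 52*a - 48) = (a + 1)*(a + 2)^2*(a^3 + a^2 - 14*a - 24) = (a + 1)*(a + 2)^3*(a^2 - a - 12) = (a + 1)*(a + 2)^3*(a + 3)*(a - 4)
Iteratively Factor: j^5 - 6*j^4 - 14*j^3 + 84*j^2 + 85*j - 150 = (j + 2)*(j^4 - 8*j^3 + 2*j^2 + 80*j - 75) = (j - 1)*(j + 2)*(j^3 - 7*j^2 - 5*j + 75) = (j - 5)*(j - 1)*(j + 2)*(j^2 - 2*j - 15) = (j - 5)^2*(j - 1)*(j + 2)*(j + 3)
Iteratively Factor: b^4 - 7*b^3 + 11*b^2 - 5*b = (b - 1)*(b^3 - 6*b^2 + 5*b) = b*(b - 1)*(b^2 - 6*b + 5) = b*(b - 5)*(b - 1)*(b - 1)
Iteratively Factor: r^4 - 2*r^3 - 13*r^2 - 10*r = (r + 2)*(r^3 - 4*r^2 - 5*r) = (r + 1)*(r + 2)*(r^2 - 5*r) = (r - 5)*(r + 1)*(r + 2)*(r)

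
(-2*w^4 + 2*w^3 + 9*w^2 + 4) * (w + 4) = -2*w^5 - 6*w^4 + 17*w^3 + 36*w^2 + 4*w + 16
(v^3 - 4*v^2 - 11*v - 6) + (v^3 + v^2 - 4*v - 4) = 2*v^3 - 3*v^2 - 15*v - 10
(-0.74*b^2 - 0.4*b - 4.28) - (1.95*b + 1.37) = -0.74*b^2 - 2.35*b - 5.65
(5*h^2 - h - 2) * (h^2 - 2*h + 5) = 5*h^4 - 11*h^3 + 25*h^2 - h - 10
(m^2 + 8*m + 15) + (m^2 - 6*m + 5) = 2*m^2 + 2*m + 20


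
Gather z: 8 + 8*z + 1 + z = 9*z + 9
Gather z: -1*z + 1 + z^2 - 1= z^2 - z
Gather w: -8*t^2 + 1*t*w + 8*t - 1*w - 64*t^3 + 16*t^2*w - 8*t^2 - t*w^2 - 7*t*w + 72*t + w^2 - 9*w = -64*t^3 - 16*t^2 + 80*t + w^2*(1 - t) + w*(16*t^2 - 6*t - 10)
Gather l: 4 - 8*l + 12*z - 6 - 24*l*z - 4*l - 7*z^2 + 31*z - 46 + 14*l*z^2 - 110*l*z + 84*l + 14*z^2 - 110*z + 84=l*(14*z^2 - 134*z + 72) + 7*z^2 - 67*z + 36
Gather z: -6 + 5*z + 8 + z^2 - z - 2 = z^2 + 4*z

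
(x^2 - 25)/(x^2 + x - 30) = (x + 5)/(x + 6)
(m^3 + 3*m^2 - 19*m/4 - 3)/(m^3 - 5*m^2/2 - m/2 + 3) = (m^2 + 9*m/2 + 2)/(m^2 - m - 2)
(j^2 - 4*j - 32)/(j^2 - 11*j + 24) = (j + 4)/(j - 3)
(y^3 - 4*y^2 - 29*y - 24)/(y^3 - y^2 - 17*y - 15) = (y - 8)/(y - 5)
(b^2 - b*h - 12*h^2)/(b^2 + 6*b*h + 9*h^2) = (b - 4*h)/(b + 3*h)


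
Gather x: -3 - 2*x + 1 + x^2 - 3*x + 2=x^2 - 5*x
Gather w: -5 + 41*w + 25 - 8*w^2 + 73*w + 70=-8*w^2 + 114*w + 90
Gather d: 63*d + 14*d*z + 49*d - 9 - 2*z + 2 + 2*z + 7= d*(14*z + 112)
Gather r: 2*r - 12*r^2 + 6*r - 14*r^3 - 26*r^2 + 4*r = -14*r^3 - 38*r^2 + 12*r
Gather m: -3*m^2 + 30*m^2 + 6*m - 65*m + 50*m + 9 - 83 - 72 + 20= 27*m^2 - 9*m - 126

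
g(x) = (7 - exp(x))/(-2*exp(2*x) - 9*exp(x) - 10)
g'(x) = (7 - exp(x))*(4*exp(2*x) + 9*exp(x))/(-2*exp(2*x) - 9*exp(x) - 10)^2 - exp(x)/(-2*exp(2*x) - 9*exp(x) - 10) = (-(exp(x) - 7)*(4*exp(x) + 9) + 2*exp(2*x) + 9*exp(x) + 10)*exp(x)/(2*exp(2*x) + 9*exp(x) + 10)^2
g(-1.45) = -0.55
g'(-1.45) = 0.12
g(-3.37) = -0.68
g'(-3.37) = 0.02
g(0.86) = -0.11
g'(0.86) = 0.17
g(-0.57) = -0.41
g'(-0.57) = 0.20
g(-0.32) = -0.36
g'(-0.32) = 0.22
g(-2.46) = -0.64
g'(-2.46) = 0.06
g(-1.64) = -0.58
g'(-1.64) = 0.11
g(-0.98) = -0.48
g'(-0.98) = 0.17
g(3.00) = 0.01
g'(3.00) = 0.00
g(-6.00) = -0.70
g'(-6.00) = 0.00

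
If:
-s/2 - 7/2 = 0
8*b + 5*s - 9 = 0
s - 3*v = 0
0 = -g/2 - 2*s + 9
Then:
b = 11/2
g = 46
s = -7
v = -7/3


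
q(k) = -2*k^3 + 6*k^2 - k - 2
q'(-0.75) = -13.38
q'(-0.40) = -6.76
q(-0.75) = 2.97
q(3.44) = -15.85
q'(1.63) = 2.62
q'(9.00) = -379.00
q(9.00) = -983.00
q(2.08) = 3.88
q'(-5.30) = -233.14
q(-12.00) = 4330.00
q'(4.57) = -71.47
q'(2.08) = -2.00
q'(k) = -6*k^2 + 12*k - 1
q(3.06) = -6.18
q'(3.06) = -20.46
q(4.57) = -72.15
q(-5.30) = 469.59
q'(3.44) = -30.72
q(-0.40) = -0.51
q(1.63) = 3.65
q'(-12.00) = -1009.00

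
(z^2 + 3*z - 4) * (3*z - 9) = 3*z^3 - 39*z + 36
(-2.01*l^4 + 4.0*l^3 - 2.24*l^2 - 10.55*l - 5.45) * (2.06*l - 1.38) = -4.1406*l^5 + 11.0138*l^4 - 10.1344*l^3 - 18.6418*l^2 + 3.332*l + 7.521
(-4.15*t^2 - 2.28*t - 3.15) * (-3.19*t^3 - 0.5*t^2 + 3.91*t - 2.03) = 13.2385*t^5 + 9.3482*t^4 - 5.038*t^3 + 1.0847*t^2 - 7.6881*t + 6.3945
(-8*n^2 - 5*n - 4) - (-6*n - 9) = -8*n^2 + n + 5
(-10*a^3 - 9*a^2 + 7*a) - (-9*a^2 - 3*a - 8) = -10*a^3 + 10*a + 8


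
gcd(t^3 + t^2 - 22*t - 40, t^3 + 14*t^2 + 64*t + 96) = t + 4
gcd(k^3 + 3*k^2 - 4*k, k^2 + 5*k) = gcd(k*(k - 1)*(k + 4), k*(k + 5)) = k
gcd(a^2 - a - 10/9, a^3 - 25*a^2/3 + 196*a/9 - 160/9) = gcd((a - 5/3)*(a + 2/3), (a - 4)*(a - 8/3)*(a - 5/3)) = a - 5/3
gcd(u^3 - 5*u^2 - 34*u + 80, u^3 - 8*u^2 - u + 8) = u - 8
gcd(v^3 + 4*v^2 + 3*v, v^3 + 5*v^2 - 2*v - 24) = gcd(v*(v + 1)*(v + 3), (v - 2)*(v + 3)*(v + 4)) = v + 3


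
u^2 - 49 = (u - 7)*(u + 7)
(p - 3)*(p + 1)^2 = p^3 - p^2 - 5*p - 3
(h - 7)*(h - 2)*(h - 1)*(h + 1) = h^4 - 9*h^3 + 13*h^2 + 9*h - 14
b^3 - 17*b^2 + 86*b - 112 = (b - 8)*(b - 7)*(b - 2)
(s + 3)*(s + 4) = s^2 + 7*s + 12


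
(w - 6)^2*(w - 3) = w^3 - 15*w^2 + 72*w - 108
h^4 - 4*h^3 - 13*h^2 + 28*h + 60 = (h - 5)*(h - 3)*(h + 2)^2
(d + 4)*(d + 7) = d^2 + 11*d + 28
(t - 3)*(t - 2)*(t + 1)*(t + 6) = t^4 + 2*t^3 - 23*t^2 + 12*t + 36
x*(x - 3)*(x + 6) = x^3 + 3*x^2 - 18*x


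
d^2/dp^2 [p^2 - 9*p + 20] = 2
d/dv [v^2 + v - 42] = 2*v + 1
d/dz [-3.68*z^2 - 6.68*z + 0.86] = -7.36*z - 6.68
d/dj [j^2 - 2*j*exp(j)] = -2*j*exp(j) + 2*j - 2*exp(j)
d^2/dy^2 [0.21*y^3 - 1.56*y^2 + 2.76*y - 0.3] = 1.26*y - 3.12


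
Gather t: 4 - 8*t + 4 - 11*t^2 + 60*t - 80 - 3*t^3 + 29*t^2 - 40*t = -3*t^3 + 18*t^2 + 12*t - 72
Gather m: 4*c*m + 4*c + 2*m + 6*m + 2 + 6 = 4*c + m*(4*c + 8) + 8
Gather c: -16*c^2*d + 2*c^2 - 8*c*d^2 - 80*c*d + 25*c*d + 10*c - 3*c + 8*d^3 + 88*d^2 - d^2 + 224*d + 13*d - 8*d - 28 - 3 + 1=c^2*(2 - 16*d) + c*(-8*d^2 - 55*d + 7) + 8*d^3 + 87*d^2 + 229*d - 30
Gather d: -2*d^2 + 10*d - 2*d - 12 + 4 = -2*d^2 + 8*d - 8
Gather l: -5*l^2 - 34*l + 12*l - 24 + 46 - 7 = -5*l^2 - 22*l + 15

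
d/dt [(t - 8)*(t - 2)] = 2*t - 10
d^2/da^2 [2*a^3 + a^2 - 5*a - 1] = 12*a + 2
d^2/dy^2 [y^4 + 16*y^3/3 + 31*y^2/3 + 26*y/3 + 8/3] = 12*y^2 + 32*y + 62/3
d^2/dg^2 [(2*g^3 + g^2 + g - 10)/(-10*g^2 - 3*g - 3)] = 4*(-14*g^3 + 1518*g^2 + 468*g - 105)/(1000*g^6 + 900*g^5 + 1170*g^4 + 567*g^3 + 351*g^2 + 81*g + 27)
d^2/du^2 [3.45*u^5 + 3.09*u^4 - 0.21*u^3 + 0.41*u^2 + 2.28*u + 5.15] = 69.0*u^3 + 37.08*u^2 - 1.26*u + 0.82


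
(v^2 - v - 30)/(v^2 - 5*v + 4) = (v^2 - v - 30)/(v^2 - 5*v + 4)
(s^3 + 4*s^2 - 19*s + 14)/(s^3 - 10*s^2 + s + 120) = (s^3 + 4*s^2 - 19*s + 14)/(s^3 - 10*s^2 + s + 120)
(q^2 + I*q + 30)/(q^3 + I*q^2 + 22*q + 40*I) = (q + 6*I)/(q^2 + 6*I*q - 8)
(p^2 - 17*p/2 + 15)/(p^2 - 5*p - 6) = (p - 5/2)/(p + 1)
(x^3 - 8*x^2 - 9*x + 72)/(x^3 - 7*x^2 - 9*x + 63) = (x - 8)/(x - 7)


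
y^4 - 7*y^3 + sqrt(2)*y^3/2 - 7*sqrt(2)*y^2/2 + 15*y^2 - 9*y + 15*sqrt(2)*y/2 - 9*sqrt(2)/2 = (y - 3)^2*(y - 1)*(y + sqrt(2)/2)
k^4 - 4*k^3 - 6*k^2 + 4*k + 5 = (k - 5)*(k - 1)*(k + 1)^2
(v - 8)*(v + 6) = v^2 - 2*v - 48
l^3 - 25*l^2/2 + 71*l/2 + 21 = (l - 7)*(l - 6)*(l + 1/2)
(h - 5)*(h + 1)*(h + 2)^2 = h^4 - 17*h^2 - 36*h - 20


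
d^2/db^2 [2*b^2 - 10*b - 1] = 4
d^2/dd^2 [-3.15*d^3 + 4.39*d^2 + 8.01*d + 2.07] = 8.78 - 18.9*d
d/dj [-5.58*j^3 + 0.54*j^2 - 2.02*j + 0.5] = -16.74*j^2 + 1.08*j - 2.02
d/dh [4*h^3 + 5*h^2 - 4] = 2*h*(6*h + 5)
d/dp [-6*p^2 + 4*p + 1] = 4 - 12*p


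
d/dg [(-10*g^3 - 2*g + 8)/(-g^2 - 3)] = 2*(5*g^4 + 44*g^2 + 8*g + 3)/(g^4 + 6*g^2 + 9)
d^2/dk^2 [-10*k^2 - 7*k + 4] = -20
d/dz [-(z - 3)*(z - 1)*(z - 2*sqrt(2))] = -3*z^2 + 4*sqrt(2)*z + 8*z - 8*sqrt(2) - 3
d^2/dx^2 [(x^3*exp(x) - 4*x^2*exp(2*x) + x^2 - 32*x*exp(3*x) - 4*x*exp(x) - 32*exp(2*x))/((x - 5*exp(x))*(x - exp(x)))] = (x^7 - 10*x^6*exp(x) + 2*x^6 - 246*x^5*exp(2*x) - 36*x^5*exp(x) + 2*x^5 + 2078*x^4*exp(3*x) + 396*x^4*exp(2*x) - 136*x^4*exp(x) - 4*x^4 - 5023*x^3*exp(4*x) - 932*x^3*exp(3*x) + 556*x^3*exp(2*x) + 272*x^3*exp(x) + 4*x^3 + 2880*x^2*exp(5*x) - 1350*x^2*exp(4*x) - 592*x^2*exp(3*x) - 1212*x^2*exp(2*x) - 222*x^2*exp(x) - 800*x*exp(6*x) + 5760*x*exp(5*x) + 50*x*exp(4*x) + 1064*x*exp(3*x) + 1272*x*exp(2*x) - 1600*exp(6*x) - 2120*exp(5*x) + 2120*exp(4*x) - 2174*exp(3*x))*exp(x)/(x^6 - 18*x^5*exp(x) + 123*x^4*exp(2*x) - 396*x^3*exp(3*x) + 615*x^2*exp(4*x) - 450*x*exp(5*x) + 125*exp(6*x))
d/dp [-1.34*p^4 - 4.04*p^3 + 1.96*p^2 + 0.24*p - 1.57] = -5.36*p^3 - 12.12*p^2 + 3.92*p + 0.24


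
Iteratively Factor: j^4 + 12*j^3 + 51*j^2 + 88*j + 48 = (j + 3)*(j^3 + 9*j^2 + 24*j + 16) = (j + 3)*(j + 4)*(j^2 + 5*j + 4) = (j + 3)*(j + 4)^2*(j + 1)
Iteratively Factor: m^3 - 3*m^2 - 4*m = (m)*(m^2 - 3*m - 4) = m*(m + 1)*(m - 4)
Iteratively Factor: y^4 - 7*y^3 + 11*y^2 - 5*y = (y - 5)*(y^3 - 2*y^2 + y) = (y - 5)*(y - 1)*(y^2 - y) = (y - 5)*(y - 1)^2*(y)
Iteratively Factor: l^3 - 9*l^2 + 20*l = (l - 5)*(l^2 - 4*l) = l*(l - 5)*(l - 4)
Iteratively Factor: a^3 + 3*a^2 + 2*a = (a)*(a^2 + 3*a + 2) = a*(a + 1)*(a + 2)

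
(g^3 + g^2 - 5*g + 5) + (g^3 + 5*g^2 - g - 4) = 2*g^3 + 6*g^2 - 6*g + 1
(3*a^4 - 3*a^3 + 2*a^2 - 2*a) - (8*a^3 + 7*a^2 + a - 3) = 3*a^4 - 11*a^3 - 5*a^2 - 3*a + 3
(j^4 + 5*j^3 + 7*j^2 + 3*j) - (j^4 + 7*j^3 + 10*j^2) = -2*j^3 - 3*j^2 + 3*j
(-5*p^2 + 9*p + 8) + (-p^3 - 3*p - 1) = -p^3 - 5*p^2 + 6*p + 7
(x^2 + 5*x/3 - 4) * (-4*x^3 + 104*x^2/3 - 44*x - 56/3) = -4*x^5 + 28*x^4 + 268*x^3/9 - 692*x^2/3 + 1304*x/9 + 224/3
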